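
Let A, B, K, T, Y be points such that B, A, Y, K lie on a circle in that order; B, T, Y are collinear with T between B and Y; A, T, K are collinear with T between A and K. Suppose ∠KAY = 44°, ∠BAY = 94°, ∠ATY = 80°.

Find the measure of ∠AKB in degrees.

∠AKB = 56°

1. ∠KBY = 44°  [same arc YK]
2. ∠BTK = 80°  [vertical angles at T]
3. ∠AKB = 56°  [△BTK]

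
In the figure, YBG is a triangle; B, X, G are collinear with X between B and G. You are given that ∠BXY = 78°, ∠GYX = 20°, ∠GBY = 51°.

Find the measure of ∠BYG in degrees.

1. ∠GXY = 102°  [linear pair at X on BG]
2. ∠XGY = 58°  [△YXG]
3. ∠BGY = 58°  [X on ray GB]
4. ∠BYG = 71°  [△YBG]

∠BYG = 71°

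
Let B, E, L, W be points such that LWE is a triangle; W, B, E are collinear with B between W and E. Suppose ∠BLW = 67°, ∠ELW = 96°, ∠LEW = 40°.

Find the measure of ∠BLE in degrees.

1. ∠EWL = 44°  [△LWE]
2. ∠BEL = 40°  [B on ray EW]
3. ∠BWL = 44°  [B on ray WE]
4. ∠LBW = 69°  [△LWB]
5. ∠EBL = 111°  [linear pair at B on WE]
6. ∠BLE = 29°  [△LBE]

∠BLE = 29°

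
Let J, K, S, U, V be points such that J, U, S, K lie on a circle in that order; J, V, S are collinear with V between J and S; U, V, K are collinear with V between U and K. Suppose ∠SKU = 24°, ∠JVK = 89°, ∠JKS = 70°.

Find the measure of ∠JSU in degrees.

1. ∠SJU = 24°  [same arc US]
2. ∠JUS = 110°  [cyclic JUSK, opposite ∠U+∠K]
3. ∠JSU = 46°  [△JUS]

∠JSU = 46°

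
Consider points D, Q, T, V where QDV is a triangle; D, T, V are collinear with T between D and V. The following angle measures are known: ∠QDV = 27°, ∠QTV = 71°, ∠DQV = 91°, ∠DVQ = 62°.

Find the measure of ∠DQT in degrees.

1. ∠QDT = 27°  [T on ray DV]
2. ∠DTQ = 109°  [linear pair at T on DV]
3. ∠DQT = 44°  [△QDT]

∠DQT = 44°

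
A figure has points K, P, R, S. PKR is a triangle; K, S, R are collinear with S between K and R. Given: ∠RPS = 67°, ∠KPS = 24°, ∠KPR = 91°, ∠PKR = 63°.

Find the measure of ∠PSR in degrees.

1. ∠KRP = 26°  [△PKR]
2. ∠PRS = 26°  [S on ray RK]
3. ∠PSR = 87°  [△PSR]

∠PSR = 87°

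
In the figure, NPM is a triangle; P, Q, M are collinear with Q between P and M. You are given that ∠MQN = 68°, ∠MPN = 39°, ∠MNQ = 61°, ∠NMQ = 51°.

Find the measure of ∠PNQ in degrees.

∠PNQ = 29°

1. ∠NQP = 112°  [linear pair at Q on PM]
2. ∠NPQ = 39°  [Q on ray PM]
3. ∠PNQ = 29°  [△NPQ]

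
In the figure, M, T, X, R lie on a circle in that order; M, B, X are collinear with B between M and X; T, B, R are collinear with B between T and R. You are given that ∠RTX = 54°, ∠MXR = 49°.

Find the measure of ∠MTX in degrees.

1. ∠RMX = 54°  [same arc XR]
2. ∠MRX = 77°  [△MXR]
3. ∠MTX = 103°  [cyclic MTXR, opposite ∠T+∠R]

∠MTX = 103°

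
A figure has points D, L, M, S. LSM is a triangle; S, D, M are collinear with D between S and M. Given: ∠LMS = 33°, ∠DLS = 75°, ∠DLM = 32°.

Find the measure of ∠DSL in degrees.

1. ∠DML = 33°  [D on ray MS]
2. ∠LDM = 115°  [△LDM]
3. ∠LDS = 65°  [linear pair at D on SM]
4. ∠DSL = 40°  [△LSD]

∠DSL = 40°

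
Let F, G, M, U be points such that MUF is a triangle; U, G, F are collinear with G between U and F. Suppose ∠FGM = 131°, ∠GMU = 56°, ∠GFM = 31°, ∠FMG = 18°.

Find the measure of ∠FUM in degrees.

1. ∠MGU = 49°  [linear pair at G on UF]
2. ∠GUM = 75°  [△MUG]
3. ∠FUM = 75°  [G on ray UF]

∠FUM = 75°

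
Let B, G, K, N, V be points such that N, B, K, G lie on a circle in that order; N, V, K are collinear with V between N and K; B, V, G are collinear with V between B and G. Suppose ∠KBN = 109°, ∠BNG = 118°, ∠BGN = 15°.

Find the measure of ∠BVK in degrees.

∠BVK = 103°

1. ∠GBN = 47°  [△NBG]
2. ∠BKN = 15°  [same arc NB]
3. ∠BNK = 56°  [△NBK]
4. ∠BVN = 77°  [△NVB]
5. ∠BVK = 103°  [linear pair at V on NK]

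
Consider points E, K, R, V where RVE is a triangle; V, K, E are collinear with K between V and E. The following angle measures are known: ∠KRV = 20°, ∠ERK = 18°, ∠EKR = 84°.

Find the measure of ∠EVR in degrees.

1. ∠RKV = 96°  [linear pair at K on VE]
2. ∠KVR = 64°  [△RVK]
3. ∠EVR = 64°  [K on ray VE]

∠EVR = 64°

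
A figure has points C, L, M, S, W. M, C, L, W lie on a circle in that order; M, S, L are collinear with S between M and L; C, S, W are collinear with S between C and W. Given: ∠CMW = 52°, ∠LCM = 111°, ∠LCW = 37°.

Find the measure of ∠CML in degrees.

∠CML = 15°

1. ∠CLW = 128°  [cyclic MCLW, opposite ∠M+∠L]
2. ∠CWL = 15°  [△CLW]
3. ∠CML = 15°  [same arc CL]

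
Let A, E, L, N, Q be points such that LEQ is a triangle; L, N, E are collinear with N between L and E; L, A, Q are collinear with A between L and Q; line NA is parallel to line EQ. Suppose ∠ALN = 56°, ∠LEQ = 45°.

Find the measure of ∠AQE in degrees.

1. ∠ELQ = 56°  [N on LE, A on LQ]
2. ∠EQL = 79°  [△LEQ]
3. ∠AQE = 79°  [A on ray QL]

∠AQE = 79°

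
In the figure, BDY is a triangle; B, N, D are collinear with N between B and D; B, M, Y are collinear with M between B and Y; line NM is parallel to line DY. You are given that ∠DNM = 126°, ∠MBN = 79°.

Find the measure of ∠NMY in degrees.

1. ∠BNM = 54°  [linear pair at N on BD]
2. ∠BMN = 47°  [△BNM]
3. ∠NMY = 133°  [linear pair at M on BY]

∠NMY = 133°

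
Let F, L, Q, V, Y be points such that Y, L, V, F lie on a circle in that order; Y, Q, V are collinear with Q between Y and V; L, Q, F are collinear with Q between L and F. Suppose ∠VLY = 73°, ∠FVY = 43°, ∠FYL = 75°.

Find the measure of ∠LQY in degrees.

∠LQY = 92°

1. ∠VFY = 107°  [cyclic YLVF, opposite ∠L+∠F]
2. ∠FLY = 43°  [same arc YF]
3. ∠FYV = 30°  [△YVF]
4. ∠LFY = 62°  [△YLF]
5. ∠FLV = 30°  [same arc VF]
6. ∠LVY = 62°  [same arc YL]
7. ∠LQV = 88°  [△LQV]
8. ∠LQY = 92°  [linear pair at Q on YV]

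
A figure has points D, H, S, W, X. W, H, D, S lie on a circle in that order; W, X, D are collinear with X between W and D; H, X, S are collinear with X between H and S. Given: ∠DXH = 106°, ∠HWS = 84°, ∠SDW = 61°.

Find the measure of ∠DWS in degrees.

∠DWS = 39°

1. ∠SXW = 106°  [vertical angles at X]
2. ∠SHW = 61°  [same arc WS]
3. ∠HSW = 35°  [△WHS]
4. ∠DWS = 39°  [△WXS]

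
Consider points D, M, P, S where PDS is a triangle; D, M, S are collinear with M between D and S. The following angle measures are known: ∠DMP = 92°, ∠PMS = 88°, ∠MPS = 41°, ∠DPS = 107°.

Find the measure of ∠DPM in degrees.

1. ∠MSP = 51°  [△PMS]
2. ∠DSP = 51°  [M on ray SD]
3. ∠PDS = 22°  [△PDS]
4. ∠MDP = 22°  [M on ray DS]
5. ∠DPM = 66°  [△PDM]

∠DPM = 66°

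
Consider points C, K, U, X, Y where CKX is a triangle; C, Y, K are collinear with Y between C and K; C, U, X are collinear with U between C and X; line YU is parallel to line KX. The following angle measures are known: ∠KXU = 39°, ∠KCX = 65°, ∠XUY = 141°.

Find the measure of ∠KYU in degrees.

∠KYU = 104°

1. ∠CXK = 39°  [U on ray XC]
2. ∠CKX = 76°  [△CKX]
3. ∠CYU = 76°  [YU∥KX, corresponding at Y]
4. ∠KYU = 104°  [linear pair at Y on CK]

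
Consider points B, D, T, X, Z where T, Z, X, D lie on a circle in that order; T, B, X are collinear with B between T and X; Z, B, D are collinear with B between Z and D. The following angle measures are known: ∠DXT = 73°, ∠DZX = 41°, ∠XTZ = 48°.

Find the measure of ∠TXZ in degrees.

1. ∠DZT = 73°  [same arc TD]
2. ∠TBZ = 59°  [△TBZ]
3. ∠XBZ = 121°  [linear pair at B on TX]
4. ∠TXZ = 18°  [△ZBX]

∠TXZ = 18°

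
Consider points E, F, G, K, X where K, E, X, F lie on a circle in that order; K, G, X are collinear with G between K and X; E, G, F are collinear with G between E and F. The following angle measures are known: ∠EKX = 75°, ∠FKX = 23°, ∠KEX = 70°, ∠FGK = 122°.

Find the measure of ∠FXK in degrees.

∠FXK = 47°

1. ∠EFX = 75°  [same arc EX]
2. ∠FGX = 58°  [linear pair at G on KX]
3. ∠FXK = 47°  [△XGF]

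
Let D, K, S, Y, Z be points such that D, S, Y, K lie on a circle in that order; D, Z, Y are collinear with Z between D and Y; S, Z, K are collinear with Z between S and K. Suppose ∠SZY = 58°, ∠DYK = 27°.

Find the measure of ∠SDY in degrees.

1. ∠DZS = 122°  [linear pair at Z on DY]
2. ∠DSK = 27°  [same arc DK]
3. ∠SDY = 31°  [△DZS]

∠SDY = 31°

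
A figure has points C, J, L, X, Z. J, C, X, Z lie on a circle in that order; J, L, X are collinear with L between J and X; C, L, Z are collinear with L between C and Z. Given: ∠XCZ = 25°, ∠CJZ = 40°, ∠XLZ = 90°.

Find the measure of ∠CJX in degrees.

∠CJX = 15°

1. ∠CXZ = 140°  [cyclic JCXZ, opposite ∠J+∠X]
2. ∠CZX = 15°  [△CXZ]
3. ∠CJX = 15°  [same arc CX]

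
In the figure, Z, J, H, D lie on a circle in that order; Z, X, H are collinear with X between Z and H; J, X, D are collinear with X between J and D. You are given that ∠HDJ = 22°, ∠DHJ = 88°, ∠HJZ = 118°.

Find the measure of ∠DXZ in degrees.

1. ∠HZJ = 22°  [same arc JH]
2. ∠DJH = 70°  [△JHD]
3. ∠JHZ = 40°  [△ZJH]
4. ∠DZH = 70°  [same arc HD]
5. ∠JDZ = 40°  [same arc ZJ]
6. ∠DXZ = 70°  [△ZXD]

∠DXZ = 70°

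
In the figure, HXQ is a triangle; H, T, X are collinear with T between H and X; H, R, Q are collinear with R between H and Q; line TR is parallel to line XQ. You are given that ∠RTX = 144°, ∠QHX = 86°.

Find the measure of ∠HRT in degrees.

1. ∠HTR = 36°  [linear pair at T on HX]
2. ∠RHT = 86°  [T on HX, R on HQ]
3. ∠HRT = 58°  [△HTR]

∠HRT = 58°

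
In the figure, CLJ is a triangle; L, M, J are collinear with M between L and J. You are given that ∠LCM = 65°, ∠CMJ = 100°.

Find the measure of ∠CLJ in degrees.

1. ∠CML = 80°  [linear pair at M on LJ]
2. ∠CLM = 35°  [△CLM]
3. ∠CLJ = 35°  [M on ray LJ]

∠CLJ = 35°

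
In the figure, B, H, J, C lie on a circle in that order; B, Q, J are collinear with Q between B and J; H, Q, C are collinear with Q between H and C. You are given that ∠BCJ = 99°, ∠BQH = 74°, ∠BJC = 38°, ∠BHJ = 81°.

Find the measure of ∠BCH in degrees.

1. ∠CBJ = 43°  [△BJC]
2. ∠CQJ = 74°  [vertical angles at Q]
3. ∠BQC = 106°  [linear pair at Q on BJ]
4. ∠BCH = 31°  [△BQC]

∠BCH = 31°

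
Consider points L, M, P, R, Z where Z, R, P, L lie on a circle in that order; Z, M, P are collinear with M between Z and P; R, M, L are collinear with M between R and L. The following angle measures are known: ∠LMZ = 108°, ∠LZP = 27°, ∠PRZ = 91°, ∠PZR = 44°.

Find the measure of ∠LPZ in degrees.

∠LPZ = 64°

1. ∠LMP = 72°  [linear pair at M on ZP]
2. ∠PLR = 44°  [same arc RP]
3. ∠LPZ = 64°  [△PML]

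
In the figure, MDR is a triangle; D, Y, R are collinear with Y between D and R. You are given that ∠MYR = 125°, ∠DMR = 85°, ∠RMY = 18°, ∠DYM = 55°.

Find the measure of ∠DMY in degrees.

1. ∠MRY = 37°  [△MYR]
2. ∠DRM = 37°  [Y on ray RD]
3. ∠MDR = 58°  [△MDR]
4. ∠MDY = 58°  [Y on ray DR]
5. ∠DMY = 67°  [△MDY]

∠DMY = 67°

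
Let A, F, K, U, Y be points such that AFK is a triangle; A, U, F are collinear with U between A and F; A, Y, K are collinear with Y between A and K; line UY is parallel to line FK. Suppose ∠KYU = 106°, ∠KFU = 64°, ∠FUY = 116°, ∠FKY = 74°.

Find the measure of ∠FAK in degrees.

∠FAK = 42°

1. ∠AFK = 64°  [U on ray FA]
2. ∠AKF = 74°  [Y on ray KA]
3. ∠FAK = 42°  [△AFK]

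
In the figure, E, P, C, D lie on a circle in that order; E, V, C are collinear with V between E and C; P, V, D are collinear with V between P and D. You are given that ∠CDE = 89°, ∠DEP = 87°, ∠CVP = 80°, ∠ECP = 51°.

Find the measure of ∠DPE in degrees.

1. ∠CPE = 91°  [cyclic EPCD, opposite ∠P+∠D]
2. ∠EVP = 100°  [linear pair at V on EC]
3. ∠CEP = 38°  [△EPC]
4. ∠DPE = 42°  [△EVP]

∠DPE = 42°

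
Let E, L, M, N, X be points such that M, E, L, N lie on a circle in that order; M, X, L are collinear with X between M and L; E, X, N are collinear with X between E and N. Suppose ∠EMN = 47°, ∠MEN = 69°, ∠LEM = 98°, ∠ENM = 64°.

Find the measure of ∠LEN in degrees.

∠LEN = 29°

1. ∠MLN = 69°  [same arc MN]
2. ∠LNM = 82°  [cyclic MELN, opposite ∠E+∠N]
3. ∠LMN = 29°  [△MLN]
4. ∠LEN = 29°  [same arc LN]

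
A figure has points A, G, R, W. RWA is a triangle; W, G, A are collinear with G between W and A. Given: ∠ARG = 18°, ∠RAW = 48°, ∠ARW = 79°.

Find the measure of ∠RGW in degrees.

1. ∠GAR = 48°  [G on ray AW]
2. ∠AGR = 114°  [△RGA]
3. ∠RGW = 66°  [linear pair at G on WA]

∠RGW = 66°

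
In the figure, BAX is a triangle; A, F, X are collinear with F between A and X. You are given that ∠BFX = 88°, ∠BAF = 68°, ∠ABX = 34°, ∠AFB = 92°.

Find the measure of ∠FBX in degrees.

∠FBX = 14°

1. ∠BAX = 68°  [F on ray AX]
2. ∠AXB = 78°  [△BAX]
3. ∠BXF = 78°  [F on ray XA]
4. ∠FBX = 14°  [△BFX]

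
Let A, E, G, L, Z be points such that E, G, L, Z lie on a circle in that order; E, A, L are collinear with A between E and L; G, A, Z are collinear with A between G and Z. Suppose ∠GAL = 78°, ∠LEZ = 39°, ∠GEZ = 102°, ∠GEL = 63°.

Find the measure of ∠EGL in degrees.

∠EGL = 54°

1. ∠LGZ = 39°  [same arc LZ]
2. ∠ELG = 63°  [△GAL]
3. ∠EGL = 54°  [△EGL]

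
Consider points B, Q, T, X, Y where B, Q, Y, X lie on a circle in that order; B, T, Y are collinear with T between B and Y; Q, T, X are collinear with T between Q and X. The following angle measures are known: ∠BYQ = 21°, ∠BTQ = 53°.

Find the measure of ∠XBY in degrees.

∠XBY = 32°

1. ∠BXQ = 21°  [same arc BQ]
2. ∠XTY = 53°  [vertical angles at T]
3. ∠BTX = 127°  [linear pair at T on BY]
4. ∠XBY = 32°  [△BTX]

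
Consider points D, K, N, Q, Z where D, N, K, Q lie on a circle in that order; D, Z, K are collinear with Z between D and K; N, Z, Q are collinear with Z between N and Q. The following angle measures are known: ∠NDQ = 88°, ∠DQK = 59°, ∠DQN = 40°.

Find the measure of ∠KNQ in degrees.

∠KNQ = 69°

1. ∠DNQ = 52°  [△DNQ]
2. ∠DKQ = 52°  [same arc DQ]
3. ∠KDQ = 69°  [△DKQ]
4. ∠KNQ = 69°  [same arc KQ]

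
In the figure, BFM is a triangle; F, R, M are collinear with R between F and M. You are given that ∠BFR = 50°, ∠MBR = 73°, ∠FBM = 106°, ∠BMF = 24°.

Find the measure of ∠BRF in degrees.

∠BRF = 97°

1. ∠BMR = 24°  [R on ray MF]
2. ∠BRM = 83°  [△BRM]
3. ∠BRF = 97°  [linear pair at R on FM]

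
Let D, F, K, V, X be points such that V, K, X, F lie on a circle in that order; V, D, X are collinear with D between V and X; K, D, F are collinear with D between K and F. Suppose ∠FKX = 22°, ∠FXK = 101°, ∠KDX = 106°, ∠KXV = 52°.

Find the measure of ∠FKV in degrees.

1. ∠FVK = 79°  [cyclic VKXF, opposite ∠V+∠X]
2. ∠KFV = 52°  [same arc VK]
3. ∠FKV = 49°  [△VKF]

∠FKV = 49°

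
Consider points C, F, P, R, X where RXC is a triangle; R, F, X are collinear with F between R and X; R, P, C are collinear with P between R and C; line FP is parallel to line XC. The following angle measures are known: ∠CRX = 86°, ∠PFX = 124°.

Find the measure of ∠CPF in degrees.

1. ∠FRP = 86°  [F on RX, P on RC]
2. ∠PFR = 56°  [linear pair at F on RX]
3. ∠FPR = 38°  [△RFP]
4. ∠CPF = 142°  [linear pair at P on RC]

∠CPF = 142°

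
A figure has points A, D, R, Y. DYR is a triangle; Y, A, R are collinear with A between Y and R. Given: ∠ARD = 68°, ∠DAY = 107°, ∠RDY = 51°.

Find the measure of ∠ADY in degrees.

∠ADY = 12°

1. ∠DRY = 68°  [A on ray RY]
2. ∠DYR = 61°  [△DYR]
3. ∠AYD = 61°  [A on ray YR]
4. ∠ADY = 12°  [△DYA]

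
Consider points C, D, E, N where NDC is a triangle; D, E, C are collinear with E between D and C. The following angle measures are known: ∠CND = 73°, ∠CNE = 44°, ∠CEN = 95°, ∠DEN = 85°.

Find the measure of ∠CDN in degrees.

∠CDN = 66°

1. ∠ECN = 41°  [△NEC]
2. ∠DCN = 41°  [E on ray CD]
3. ∠CDN = 66°  [△NDC]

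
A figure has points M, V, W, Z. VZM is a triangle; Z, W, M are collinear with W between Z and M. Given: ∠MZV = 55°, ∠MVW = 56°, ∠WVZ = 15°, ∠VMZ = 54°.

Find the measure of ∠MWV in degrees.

∠MWV = 70°

1. ∠VZW = 55°  [W on ray ZM]
2. ∠VWZ = 110°  [△VZW]
3. ∠MWV = 70°  [linear pair at W on ZM]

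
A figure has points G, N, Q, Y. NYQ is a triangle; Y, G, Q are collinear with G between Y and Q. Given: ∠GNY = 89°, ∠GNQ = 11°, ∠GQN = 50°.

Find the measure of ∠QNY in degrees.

∠QNY = 100°

1. ∠NGQ = 119°  [△NGQ]
2. ∠NQY = 50°  [G on ray QY]
3. ∠NGY = 61°  [linear pair at G on YQ]
4. ∠GYN = 30°  [△NYG]
5. ∠NYQ = 30°  [G on ray YQ]
6. ∠QNY = 100°  [△NYQ]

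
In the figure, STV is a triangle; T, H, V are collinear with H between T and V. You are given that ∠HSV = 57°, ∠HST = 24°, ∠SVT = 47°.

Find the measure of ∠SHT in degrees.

∠SHT = 104°

1. ∠HVS = 47°  [H on ray VT]
2. ∠SHV = 76°  [△SHV]
3. ∠SHT = 104°  [linear pair at H on TV]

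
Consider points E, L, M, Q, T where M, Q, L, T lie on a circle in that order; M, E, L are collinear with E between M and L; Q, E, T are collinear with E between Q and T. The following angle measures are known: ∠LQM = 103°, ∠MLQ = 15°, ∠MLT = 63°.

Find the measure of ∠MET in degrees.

∠MET = 125°

1. ∠LTM = 77°  [cyclic MQLT, opposite ∠Q+∠T]
2. ∠MTQ = 15°  [same arc MQ]
3. ∠LMT = 40°  [△MLT]
4. ∠MET = 125°  [△MET]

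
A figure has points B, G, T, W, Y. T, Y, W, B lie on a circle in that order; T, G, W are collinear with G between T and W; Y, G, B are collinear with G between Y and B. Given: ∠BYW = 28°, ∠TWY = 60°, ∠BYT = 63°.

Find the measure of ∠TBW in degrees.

∠TBW = 89°

1. ∠BTW = 28°  [same arc WB]
2. ∠BWT = 63°  [same arc TB]
3. ∠TBW = 89°  [△TWB]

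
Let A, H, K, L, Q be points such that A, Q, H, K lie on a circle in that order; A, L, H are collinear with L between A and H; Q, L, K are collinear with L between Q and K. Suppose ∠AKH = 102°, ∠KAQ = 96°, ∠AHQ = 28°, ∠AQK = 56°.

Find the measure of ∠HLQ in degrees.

∠HLQ = 130°

1. ∠AQH = 78°  [cyclic AQHK, opposite ∠Q+∠K]
2. ∠HAQ = 74°  [△AQH]
3. ∠ALQ = 50°  [△ALQ]
4. ∠HLQ = 130°  [linear pair at L on AH]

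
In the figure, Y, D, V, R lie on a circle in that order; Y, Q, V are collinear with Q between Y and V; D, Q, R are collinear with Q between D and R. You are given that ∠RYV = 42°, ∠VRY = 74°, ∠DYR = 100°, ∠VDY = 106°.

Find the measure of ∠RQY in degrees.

∠RQY = 122°

1. ∠RDV = 42°  [same arc VR]
2. ∠RVY = 64°  [△YVR]
3. ∠DVR = 80°  [cyclic YDVR, opposite ∠Y+∠V]
4. ∠DRV = 58°  [△DVR]
5. ∠RQV = 58°  [△VQR]
6. ∠RQY = 122°  [linear pair at Q on YV]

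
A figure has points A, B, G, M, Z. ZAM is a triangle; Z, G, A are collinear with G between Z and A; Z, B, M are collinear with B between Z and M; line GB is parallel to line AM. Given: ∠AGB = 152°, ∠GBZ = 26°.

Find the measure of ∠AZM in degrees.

∠AZM = 126°

1. ∠BGZ = 28°  [linear pair at G on ZA]
2. ∠BZG = 126°  [△ZGB]
3. ∠AZM = 126°  [G on ZA, B on ZM]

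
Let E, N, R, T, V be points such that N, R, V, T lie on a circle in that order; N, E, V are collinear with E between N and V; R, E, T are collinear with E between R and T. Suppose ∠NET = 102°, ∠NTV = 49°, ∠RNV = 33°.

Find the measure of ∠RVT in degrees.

1. ∠REV = 102°  [vertical angles at E]
2. ∠NRV = 131°  [cyclic NRVT, opposite ∠R+∠T]
3. ∠RTV = 33°  [same arc RV]
4. ∠NVR = 16°  [△NRV]
5. ∠TRV = 62°  [△REV]
6. ∠RVT = 85°  [△RVT]

∠RVT = 85°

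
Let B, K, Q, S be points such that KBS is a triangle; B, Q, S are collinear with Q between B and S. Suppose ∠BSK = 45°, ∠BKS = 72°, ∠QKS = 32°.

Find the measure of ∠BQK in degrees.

∠BQK = 77°

1. ∠KSQ = 45°  [Q on ray SB]
2. ∠KQS = 103°  [△KQS]
3. ∠BQK = 77°  [linear pair at Q on BS]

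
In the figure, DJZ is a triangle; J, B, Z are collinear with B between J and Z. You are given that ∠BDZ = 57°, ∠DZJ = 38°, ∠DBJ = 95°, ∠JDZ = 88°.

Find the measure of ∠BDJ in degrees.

1. ∠DJZ = 54°  [△DJZ]
2. ∠BJD = 54°  [B on ray JZ]
3. ∠BDJ = 31°  [△DJB]

∠BDJ = 31°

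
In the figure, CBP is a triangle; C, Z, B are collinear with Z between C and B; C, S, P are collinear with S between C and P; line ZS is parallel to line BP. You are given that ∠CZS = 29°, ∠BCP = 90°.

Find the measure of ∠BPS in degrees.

1. ∠CBP = 29°  [ZS∥BP, corresponding at Z]
2. ∠BPC = 61°  [△CBP]
3. ∠BPS = 61°  [S on ray PC]

∠BPS = 61°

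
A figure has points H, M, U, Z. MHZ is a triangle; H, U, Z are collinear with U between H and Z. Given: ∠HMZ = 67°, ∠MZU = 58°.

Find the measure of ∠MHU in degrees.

∠MHU = 55°

1. ∠HZM = 58°  [U on ray ZH]
2. ∠MHZ = 55°  [△MHZ]
3. ∠MHU = 55°  [U on ray HZ]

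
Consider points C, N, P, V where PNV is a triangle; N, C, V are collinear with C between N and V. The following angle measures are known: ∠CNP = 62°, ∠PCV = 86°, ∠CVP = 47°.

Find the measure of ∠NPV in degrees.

1. ∠PNV = 62°  [C on ray NV]
2. ∠NVP = 47°  [C on ray VN]
3. ∠NPV = 71°  [△PNV]

∠NPV = 71°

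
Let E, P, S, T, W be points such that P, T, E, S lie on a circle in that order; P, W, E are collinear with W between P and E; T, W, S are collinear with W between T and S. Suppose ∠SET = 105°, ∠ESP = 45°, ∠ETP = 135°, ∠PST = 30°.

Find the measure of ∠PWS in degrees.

∠PWS = 90°

1. ∠SPT = 75°  [cyclic PTES, opposite ∠P+∠E]
2. ∠PTS = 75°  [△PTS]
3. ∠PES = 75°  [same arc PS]
4. ∠EPS = 60°  [△PES]
5. ∠PWS = 90°  [△PWS]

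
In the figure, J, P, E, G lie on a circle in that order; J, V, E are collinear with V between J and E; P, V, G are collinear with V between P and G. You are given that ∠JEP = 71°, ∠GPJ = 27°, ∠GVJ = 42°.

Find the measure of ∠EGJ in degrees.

∠EGJ = 86°

1. ∠JGP = 71°  [same arc JP]
2. ∠GEJ = 27°  [same arc JG]
3. ∠EJG = 67°  [△JVG]
4. ∠EGJ = 86°  [△JEG]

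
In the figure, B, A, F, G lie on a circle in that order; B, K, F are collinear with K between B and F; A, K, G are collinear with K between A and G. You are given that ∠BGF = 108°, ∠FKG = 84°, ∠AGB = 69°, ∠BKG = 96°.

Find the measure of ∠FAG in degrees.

1. ∠AFB = 69°  [same arc BA]
2. ∠AKF = 96°  [vertical angles at K]
3. ∠FAG = 15°  [△AKF]

∠FAG = 15°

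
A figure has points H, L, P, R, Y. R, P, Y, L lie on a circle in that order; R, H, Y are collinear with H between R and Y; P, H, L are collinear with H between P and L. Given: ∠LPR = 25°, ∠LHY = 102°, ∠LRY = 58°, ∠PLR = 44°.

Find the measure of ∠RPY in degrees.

1. ∠LYR = 25°  [same arc RL]
2. ∠RLY = 97°  [△RYL]
3. ∠RPY = 83°  [cyclic RPYL, opposite ∠P+∠L]

∠RPY = 83°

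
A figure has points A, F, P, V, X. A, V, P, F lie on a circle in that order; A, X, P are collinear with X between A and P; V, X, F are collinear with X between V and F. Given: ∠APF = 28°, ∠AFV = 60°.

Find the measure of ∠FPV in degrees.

∠FPV = 88°

1. ∠AVF = 28°  [same arc AF]
2. ∠FAV = 92°  [△AVF]
3. ∠FPV = 88°  [cyclic AVPF, opposite ∠A+∠P]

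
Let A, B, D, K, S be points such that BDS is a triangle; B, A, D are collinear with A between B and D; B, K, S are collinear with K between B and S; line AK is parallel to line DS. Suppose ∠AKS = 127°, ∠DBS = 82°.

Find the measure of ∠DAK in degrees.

∠DAK = 135°

1. ∠AKB = 53°  [linear pair at K on BS]
2. ∠ABK = 82°  [A on BD, K on BS]
3. ∠BAK = 45°  [△BAK]
4. ∠DAK = 135°  [linear pair at A on BD]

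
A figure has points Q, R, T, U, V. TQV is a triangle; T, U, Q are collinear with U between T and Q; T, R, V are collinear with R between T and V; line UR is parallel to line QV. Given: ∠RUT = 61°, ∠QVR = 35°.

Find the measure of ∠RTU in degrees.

∠RTU = 84°

1. ∠TQV = 61°  [UR∥QV, corresponding at U]
2. ∠QVT = 35°  [R on ray VT]
3. ∠QTV = 84°  [△TQV]
4. ∠RTU = 84°  [U on TQ, R on TV]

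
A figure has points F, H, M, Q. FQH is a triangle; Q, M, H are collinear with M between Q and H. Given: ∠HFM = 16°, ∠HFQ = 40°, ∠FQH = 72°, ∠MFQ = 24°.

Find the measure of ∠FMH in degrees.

∠FMH = 96°

1. ∠FQM = 72°  [M on ray QH]
2. ∠FMQ = 84°  [△FQM]
3. ∠FMH = 96°  [linear pair at M on QH]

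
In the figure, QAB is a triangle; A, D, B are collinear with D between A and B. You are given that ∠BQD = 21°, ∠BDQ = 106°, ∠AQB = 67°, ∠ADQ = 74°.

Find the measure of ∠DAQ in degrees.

1. ∠DBQ = 53°  [△QDB]
2. ∠ABQ = 53°  [D on ray BA]
3. ∠BAQ = 60°  [△QAB]
4. ∠DAQ = 60°  [D on ray AB]

∠DAQ = 60°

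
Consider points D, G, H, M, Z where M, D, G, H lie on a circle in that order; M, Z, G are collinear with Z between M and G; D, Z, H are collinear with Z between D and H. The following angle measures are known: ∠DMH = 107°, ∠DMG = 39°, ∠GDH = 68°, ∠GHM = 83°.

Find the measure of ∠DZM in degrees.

∠DZM = 112°

1. ∠DHG = 39°  [same arc DG]
2. ∠GMH = 68°  [same arc GH]
3. ∠HGM = 29°  [△MGH]
4. ∠GZH = 112°  [△GZH]
5. ∠DZM = 112°  [vertical angles at Z]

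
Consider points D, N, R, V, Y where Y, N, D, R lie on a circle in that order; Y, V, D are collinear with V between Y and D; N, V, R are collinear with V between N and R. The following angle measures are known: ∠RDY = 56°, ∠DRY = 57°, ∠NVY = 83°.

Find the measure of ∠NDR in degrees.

∠NDR = 72°

1. ∠DYR = 67°  [△YDR]
2. ∠DVR = 83°  [vertical angles at V]
3. ∠DNR = 67°  [same arc DR]
4. ∠DRN = 41°  [△DVR]
5. ∠NDR = 72°  [△NDR]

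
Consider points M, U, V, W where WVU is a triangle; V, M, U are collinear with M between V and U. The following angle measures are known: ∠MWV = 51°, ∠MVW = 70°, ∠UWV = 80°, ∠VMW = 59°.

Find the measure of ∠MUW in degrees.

∠MUW = 30°

1. ∠UVW = 70°  [M on ray VU]
2. ∠VUW = 30°  [△WVU]
3. ∠MUW = 30°  [M on ray UV]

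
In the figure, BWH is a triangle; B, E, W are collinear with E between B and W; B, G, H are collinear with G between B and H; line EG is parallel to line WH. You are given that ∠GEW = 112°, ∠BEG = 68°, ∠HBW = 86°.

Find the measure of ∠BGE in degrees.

1. ∠BWH = 68°  [EG∥WH, corresponding at E]
2. ∠BHW = 26°  [△BWH]
3. ∠BGE = 26°  [EG∥WH, corresponding at G]

∠BGE = 26°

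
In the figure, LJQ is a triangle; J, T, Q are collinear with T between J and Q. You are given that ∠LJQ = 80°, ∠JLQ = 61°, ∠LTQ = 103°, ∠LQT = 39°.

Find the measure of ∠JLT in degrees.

∠JLT = 23°

1. ∠LJT = 80°  [T on ray JQ]
2. ∠JTL = 77°  [linear pair at T on JQ]
3. ∠JLT = 23°  [△LJT]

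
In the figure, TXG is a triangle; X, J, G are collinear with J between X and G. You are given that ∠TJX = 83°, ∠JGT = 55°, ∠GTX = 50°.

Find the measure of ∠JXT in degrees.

∠JXT = 75°

1. ∠TGX = 55°  [J on ray GX]
2. ∠GXT = 75°  [△TXG]
3. ∠JXT = 75°  [J on ray XG]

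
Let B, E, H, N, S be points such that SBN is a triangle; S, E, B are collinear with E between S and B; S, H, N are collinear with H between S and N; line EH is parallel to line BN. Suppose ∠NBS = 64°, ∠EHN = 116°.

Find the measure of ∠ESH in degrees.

1. ∠HES = 64°  [EH∥BN, corresponding at E]
2. ∠EHS = 64°  [linear pair at H on SN]
3. ∠ESH = 52°  [△SEH]

∠ESH = 52°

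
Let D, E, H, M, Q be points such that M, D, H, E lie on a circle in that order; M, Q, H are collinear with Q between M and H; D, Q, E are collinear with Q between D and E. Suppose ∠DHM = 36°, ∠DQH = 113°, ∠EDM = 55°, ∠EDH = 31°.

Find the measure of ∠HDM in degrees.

∠HDM = 86°

1. ∠DQM = 67°  [linear pair at Q on MH]
2. ∠DMH = 58°  [△MQD]
3. ∠HDM = 86°  [△MDH]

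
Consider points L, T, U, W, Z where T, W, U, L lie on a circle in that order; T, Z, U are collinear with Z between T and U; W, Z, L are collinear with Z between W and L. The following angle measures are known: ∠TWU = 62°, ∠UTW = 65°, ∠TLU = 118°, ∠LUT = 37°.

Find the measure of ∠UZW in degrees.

1. ∠TUW = 53°  [△TWU]
2. ∠LTU = 25°  [△TUL]
3. ∠LWU = 25°  [same arc UL]
4. ∠UZW = 102°  [△WZU]

∠UZW = 102°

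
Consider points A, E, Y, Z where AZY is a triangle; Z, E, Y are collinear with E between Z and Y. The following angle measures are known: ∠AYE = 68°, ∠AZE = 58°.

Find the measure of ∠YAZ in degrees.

∠YAZ = 54°

1. ∠AYZ = 68°  [E on ray YZ]
2. ∠AZY = 58°  [E on ray ZY]
3. ∠YAZ = 54°  [△AZY]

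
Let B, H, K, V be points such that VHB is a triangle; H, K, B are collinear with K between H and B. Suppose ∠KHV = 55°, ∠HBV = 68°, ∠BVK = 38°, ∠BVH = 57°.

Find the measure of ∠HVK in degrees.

∠HVK = 19°

1. ∠KBV = 68°  [K on ray BH]
2. ∠BKV = 74°  [△VKB]
3. ∠HKV = 106°  [linear pair at K on HB]
4. ∠HVK = 19°  [△VHK]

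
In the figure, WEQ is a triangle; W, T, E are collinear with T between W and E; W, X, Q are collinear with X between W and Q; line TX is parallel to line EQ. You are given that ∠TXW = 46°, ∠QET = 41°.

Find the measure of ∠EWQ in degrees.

1. ∠EQW = 46°  [TX∥EQ, corresponding at X]
2. ∠QEW = 41°  [T on ray EW]
3. ∠EWQ = 93°  [△WEQ]

∠EWQ = 93°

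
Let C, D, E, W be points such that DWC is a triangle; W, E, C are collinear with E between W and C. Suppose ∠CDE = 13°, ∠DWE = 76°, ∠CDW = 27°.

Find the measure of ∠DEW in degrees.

1. ∠CWD = 76°  [E on ray WC]
2. ∠DCW = 77°  [△DWC]
3. ∠DCE = 77°  [E on ray CW]
4. ∠CED = 90°  [△DEC]
5. ∠DEW = 90°  [linear pair at E on WC]

∠DEW = 90°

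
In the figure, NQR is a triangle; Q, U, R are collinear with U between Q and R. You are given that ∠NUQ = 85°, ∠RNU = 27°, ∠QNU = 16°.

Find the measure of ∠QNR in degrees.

1. ∠NQU = 79°  [△NQU]
2. ∠NUR = 95°  [linear pair at U on QR]
3. ∠NRU = 58°  [△NUR]
4. ∠NQR = 79°  [U on ray QR]
5. ∠NRQ = 58°  [U on ray RQ]
6. ∠QNR = 43°  [△NQR]

∠QNR = 43°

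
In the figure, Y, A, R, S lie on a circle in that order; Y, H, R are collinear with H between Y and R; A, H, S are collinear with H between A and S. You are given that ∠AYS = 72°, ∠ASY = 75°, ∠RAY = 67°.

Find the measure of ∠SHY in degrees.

∠SHY = 71°

1. ∠SAY = 33°  [△YAS]
2. ∠RSY = 113°  [cyclic YARS, opposite ∠A+∠S]
3. ∠SRY = 33°  [same arc YS]
4. ∠RYS = 34°  [△YRS]
5. ∠SHY = 71°  [△YHS]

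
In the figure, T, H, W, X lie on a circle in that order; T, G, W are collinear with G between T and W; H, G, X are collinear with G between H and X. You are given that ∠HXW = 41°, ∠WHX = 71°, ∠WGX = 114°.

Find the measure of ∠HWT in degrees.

1. ∠WTX = 71°  [same arc WX]
2. ∠TGX = 66°  [linear pair at G on TW]
3. ∠HXT = 43°  [△TGX]
4. ∠HWT = 43°  [same arc TH]

∠HWT = 43°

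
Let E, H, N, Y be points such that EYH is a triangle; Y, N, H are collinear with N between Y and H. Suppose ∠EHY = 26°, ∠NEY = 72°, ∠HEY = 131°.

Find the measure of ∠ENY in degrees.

∠ENY = 85°

1. ∠EYH = 23°  [△EYH]
2. ∠EYN = 23°  [N on ray YH]
3. ∠ENY = 85°  [△EYN]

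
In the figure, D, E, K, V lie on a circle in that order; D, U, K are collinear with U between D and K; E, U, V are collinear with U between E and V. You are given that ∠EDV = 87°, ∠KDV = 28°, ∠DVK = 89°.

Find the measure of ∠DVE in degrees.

∠DVE = 30°

1. ∠DKV = 63°  [△DKV]
2. ∠DEV = 63°  [same arc DV]
3. ∠DVE = 30°  [△DEV]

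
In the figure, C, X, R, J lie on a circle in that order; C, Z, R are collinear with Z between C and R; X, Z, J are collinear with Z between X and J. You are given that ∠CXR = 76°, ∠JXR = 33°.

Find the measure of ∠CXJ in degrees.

1. ∠CJR = 104°  [cyclic CXRJ, opposite ∠X+∠J]
2. ∠JCR = 33°  [same arc RJ]
3. ∠CRJ = 43°  [△CRJ]
4. ∠CXJ = 43°  [same arc CJ]

∠CXJ = 43°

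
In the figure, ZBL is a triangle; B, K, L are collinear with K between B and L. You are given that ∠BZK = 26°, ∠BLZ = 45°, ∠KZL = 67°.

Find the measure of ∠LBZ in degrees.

∠LBZ = 42°

1. ∠KLZ = 45°  [K on ray LB]
2. ∠LKZ = 68°  [△ZKL]
3. ∠BKZ = 112°  [linear pair at K on BL]
4. ∠KBZ = 42°  [△ZBK]
5. ∠LBZ = 42°  [K on ray BL]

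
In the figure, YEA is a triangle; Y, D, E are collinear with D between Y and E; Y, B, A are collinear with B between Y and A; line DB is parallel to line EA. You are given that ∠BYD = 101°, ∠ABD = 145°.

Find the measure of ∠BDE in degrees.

1. ∠DBY = 35°  [linear pair at B on YA]
2. ∠BDY = 44°  [△YDB]
3. ∠BDE = 136°  [linear pair at D on YE]

∠BDE = 136°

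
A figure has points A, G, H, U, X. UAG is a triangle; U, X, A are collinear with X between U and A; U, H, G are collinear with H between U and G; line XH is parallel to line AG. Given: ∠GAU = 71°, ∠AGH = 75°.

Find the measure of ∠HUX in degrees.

∠HUX = 34°

1. ∠AGU = 75°  [H on ray GU]
2. ∠AUG = 34°  [△UAG]
3. ∠HUX = 34°  [X on UA, H on UG]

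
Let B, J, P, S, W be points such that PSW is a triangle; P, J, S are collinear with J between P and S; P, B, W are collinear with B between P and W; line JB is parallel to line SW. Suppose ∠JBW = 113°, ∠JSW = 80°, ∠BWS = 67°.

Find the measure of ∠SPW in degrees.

1. ∠PSW = 80°  [J on ray SP]
2. ∠PWS = 67°  [B on ray WP]
3. ∠SPW = 33°  [△PSW]

∠SPW = 33°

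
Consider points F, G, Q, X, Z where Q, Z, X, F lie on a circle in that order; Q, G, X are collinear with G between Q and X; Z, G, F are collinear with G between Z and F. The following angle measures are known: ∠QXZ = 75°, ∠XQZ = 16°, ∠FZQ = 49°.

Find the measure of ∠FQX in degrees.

∠FQX = 40°

1. ∠QZX = 89°  [△QZX]
2. ∠FXQ = 49°  [same arc QF]
3. ∠QFX = 91°  [cyclic QZXF, opposite ∠Z+∠F]
4. ∠FQX = 40°  [△QXF]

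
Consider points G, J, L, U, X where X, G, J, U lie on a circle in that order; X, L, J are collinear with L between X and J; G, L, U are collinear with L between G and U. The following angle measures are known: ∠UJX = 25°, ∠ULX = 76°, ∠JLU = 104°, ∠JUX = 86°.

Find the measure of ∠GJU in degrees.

1. ∠JXU = 69°  [△XJU]
2. ∠GUJ = 51°  [△JLU]
3. ∠JGU = 69°  [same arc JU]
4. ∠GJU = 60°  [△GJU]

∠GJU = 60°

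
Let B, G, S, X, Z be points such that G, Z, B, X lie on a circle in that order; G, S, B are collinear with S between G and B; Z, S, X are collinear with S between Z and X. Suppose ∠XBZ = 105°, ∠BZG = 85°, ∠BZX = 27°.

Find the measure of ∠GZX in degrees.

∠GZX = 58°

1. ∠BXG = 95°  [cyclic GZBX, opposite ∠Z+∠X]
2. ∠BGX = 27°  [same arc BX]
3. ∠GBX = 58°  [△GBX]
4. ∠GZX = 58°  [same arc GX]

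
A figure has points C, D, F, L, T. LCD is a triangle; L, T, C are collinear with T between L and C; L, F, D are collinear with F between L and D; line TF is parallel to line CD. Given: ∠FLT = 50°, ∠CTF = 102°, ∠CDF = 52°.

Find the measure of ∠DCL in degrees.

1. ∠CLD = 50°  [T on LC, F on LD]
2. ∠CDL = 52°  [F on ray DL]
3. ∠DCL = 78°  [△LCD]

∠DCL = 78°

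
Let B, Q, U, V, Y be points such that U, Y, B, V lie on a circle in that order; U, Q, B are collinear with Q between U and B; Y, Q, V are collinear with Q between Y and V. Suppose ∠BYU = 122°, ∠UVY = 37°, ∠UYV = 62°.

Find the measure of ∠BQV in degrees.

∠BQV = 97°

1. ∠BVU = 58°  [cyclic UYBV, opposite ∠Y+∠V]
2. ∠UBV = 62°  [same arc UV]
3. ∠BUV = 60°  [△UBV]
4. ∠UQV = 83°  [△UQV]
5. ∠BQV = 97°  [linear pair at Q on UB]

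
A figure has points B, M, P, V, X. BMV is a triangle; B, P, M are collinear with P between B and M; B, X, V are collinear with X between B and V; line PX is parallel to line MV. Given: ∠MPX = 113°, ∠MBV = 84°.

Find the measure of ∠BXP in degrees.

1. ∠BPX = 67°  [linear pair at P on BM]
2. ∠PBX = 84°  [P on BM, X on BV]
3. ∠BXP = 29°  [△BPX]

∠BXP = 29°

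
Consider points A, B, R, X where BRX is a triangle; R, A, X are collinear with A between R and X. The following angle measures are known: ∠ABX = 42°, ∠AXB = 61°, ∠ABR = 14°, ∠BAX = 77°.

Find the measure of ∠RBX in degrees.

1. ∠BXR = 61°  [A on ray XR]
2. ∠BAR = 103°  [linear pair at A on RX]
3. ∠ARB = 63°  [△BRA]
4. ∠BRX = 63°  [A on ray RX]
5. ∠RBX = 56°  [△BRX]

∠RBX = 56°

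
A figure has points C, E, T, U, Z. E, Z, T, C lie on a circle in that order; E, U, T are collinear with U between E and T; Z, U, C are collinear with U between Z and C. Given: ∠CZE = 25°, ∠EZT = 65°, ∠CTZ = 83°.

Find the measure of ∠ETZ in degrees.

∠ETZ = 58°

1. ∠CEZ = 97°  [cyclic EZTC, opposite ∠E+∠T]
2. ∠ECZ = 58°  [△EZC]
3. ∠ETZ = 58°  [same arc EZ]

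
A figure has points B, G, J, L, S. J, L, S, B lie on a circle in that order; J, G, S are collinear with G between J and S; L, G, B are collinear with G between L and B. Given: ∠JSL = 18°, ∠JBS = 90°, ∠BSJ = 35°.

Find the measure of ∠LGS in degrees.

1. ∠JBL = 18°  [same arc JL]
2. ∠BJS = 55°  [△JSB]
3. ∠BGJ = 107°  [△JGB]
4. ∠LGS = 107°  [vertical angles at G]

∠LGS = 107°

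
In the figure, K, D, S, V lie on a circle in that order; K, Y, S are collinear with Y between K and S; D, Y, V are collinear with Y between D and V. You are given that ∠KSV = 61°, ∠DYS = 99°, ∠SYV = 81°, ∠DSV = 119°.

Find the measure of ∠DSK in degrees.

∠DSK = 58°

1. ∠DVS = 38°  [△SYV]
2. ∠SDV = 23°  [△DSV]
3. ∠DSK = 58°  [△DYS]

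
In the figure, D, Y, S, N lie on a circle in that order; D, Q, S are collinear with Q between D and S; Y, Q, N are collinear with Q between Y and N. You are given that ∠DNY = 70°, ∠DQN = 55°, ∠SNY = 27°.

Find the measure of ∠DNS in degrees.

1. ∠NDS = 55°  [△DQN]
2. ∠NQS = 125°  [linear pair at Q on DS]
3. ∠DSN = 28°  [△SQN]
4. ∠DNS = 97°  [△DSN]

∠DNS = 97°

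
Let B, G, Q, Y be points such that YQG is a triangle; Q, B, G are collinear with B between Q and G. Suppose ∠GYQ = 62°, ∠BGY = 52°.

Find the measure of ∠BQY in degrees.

1. ∠QGY = 52°  [B on ray GQ]
2. ∠GQY = 66°  [△YQG]
3. ∠BQY = 66°  [B on ray QG]

∠BQY = 66°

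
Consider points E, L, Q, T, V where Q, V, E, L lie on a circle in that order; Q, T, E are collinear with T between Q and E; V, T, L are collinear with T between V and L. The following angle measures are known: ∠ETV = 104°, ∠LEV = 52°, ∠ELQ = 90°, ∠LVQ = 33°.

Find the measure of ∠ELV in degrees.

1. ∠LTQ = 104°  [vertical angles at T]
2. ∠LEQ = 33°  [same arc QL]
3. ∠ETL = 76°  [linear pair at T on QE]
4. ∠ELV = 71°  [△ETL]

∠ELV = 71°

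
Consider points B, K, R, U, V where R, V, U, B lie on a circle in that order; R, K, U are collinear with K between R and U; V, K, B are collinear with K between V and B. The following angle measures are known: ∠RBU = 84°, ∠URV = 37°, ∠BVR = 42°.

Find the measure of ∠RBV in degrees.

∠RBV = 47°

1. ∠RVU = 96°  [cyclic RVUB, opposite ∠V+∠B]
2. ∠RUV = 47°  [△RVU]
3. ∠RBV = 47°  [same arc RV]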